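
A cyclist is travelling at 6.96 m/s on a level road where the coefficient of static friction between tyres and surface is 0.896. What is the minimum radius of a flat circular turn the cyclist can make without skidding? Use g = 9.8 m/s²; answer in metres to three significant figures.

At the limit, μ_s m g = m v²/r, so r_min = v²/(μ_s g) = (6.96)²/(0.896 × 9.8) = 48.44/8.781 = 5.517 m.

5.52 m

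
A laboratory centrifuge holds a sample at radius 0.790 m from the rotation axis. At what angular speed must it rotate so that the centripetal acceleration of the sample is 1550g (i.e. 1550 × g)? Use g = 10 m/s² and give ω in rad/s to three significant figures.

Centripetal acceleration a_c = ω²r. Setting ω²r = 1550g:
ω = √(1550g / r) = √(1550 × 10.0 / 0.790) = √19620 = 140.1 rad/s.

140 rad/s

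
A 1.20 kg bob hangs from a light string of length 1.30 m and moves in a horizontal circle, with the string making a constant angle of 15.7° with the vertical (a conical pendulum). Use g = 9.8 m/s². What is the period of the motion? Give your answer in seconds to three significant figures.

r = L sinθ = 0.3518 m. From T sinθ = mω²r and T cosθ = mg: tanθ = ω²r/g, so ω² = g tanθ / r = g/(L cosθ).
ω = √(g/(L cosθ)) = √(9.8/(1.30 × 0.9627)) = √7.831 = 2.798 rad/s.
Period = 2π/ω = 2.245 s.

2.25 s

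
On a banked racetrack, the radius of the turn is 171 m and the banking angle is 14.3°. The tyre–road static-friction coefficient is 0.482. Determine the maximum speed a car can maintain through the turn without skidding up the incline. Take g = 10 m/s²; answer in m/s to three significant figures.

At the maximum speed, friction acts down the slope at its limiting value f = μN. Radially (horizontal, toward centre): N sinθ + μN cosθ = mv²/r. Vertically: N cosθ − μN sinθ = mg.
Dividing: v² = r g (sinθ + μcosθ)/(cosθ − μsinθ).
sinθ + μcosθ = 0.2470 + 0.482×0.9690 = 0.7141; cosθ − μsinθ = 0.9690 − 0.482×0.2470 = 0.8500.
v² = 171 × 10.0 × 0.7141/0.8500 = 1437 m²/s², so v = 37.90 m/s.

37.9 m/s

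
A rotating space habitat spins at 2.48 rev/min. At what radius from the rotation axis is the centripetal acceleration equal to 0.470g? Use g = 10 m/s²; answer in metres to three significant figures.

69.7 m

ω = 2.48 rev/min × 2π/60 = 0.2597 rad/s.
a_c = ω²r = 0.470g ⇒ r = 0.470 × 10.0 / (0.2597)² = 4.700/0.06745 = 69.68 m.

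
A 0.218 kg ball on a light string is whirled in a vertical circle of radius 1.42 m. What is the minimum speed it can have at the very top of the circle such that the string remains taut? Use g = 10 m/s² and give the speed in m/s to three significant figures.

At the top, both weight mg and T point toward the centre: T + mg = mv²/r.
At minimum speed T → 0, so mg = mv_min²/r ⇒ v_min = √(g r) = √(10.0 × 1.42) = 3.768 m/s.

3.77 m/s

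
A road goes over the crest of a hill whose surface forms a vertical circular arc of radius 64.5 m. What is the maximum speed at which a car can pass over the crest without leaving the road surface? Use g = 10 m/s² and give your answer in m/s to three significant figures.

At the crest the centre of the circle is below the car, so the net downward (centripetal) force is mg − N = mv²/r.
The car leaves the road when N → 0, giving v_max = √(g r) = √(10.0 × 64.5) = 25.40 m/s.

25.4 m/s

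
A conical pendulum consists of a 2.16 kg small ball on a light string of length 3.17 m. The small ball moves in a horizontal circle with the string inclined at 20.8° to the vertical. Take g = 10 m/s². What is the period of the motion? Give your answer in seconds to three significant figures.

r = L sinθ = 1.126 m. From T sinθ = mω²r and T cosθ = mg: tanθ = ω²r/g, so ω² = g tanθ / r = g/(L cosθ).
ω = √(g/(L cosθ)) = √(10.0/(3.17 × 0.9348)) = √3.375 = 1.837 rad/s.
Period = 2π/ω = 3.420 s.

3.42 s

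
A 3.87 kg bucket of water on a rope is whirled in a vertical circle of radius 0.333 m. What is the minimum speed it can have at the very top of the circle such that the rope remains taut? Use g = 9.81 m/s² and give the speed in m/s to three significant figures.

At the highest point the centre is directly below, so both the weight and T act inward: T + mg = mv²/r.
At minimum speed T → 0, so mg = mv_min²/r ⇒ v_min = √(g r) = √(9.81 × 0.333) = 1.807 m/s.

1.81 m/s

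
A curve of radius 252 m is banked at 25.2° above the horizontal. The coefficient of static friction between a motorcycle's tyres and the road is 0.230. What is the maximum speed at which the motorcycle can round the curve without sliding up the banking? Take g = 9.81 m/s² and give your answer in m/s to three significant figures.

44.1 m/s

At the maximum speed, friction acts down the slope at its limiting value f = μN. Radially (horizontal, toward centre): N sinθ + μN cosθ = mv²/r. Vertically: N cosθ − μN sinθ = mg.
Dividing: v² = r g (sinθ + μcosθ)/(cosθ − μsinθ).
sinθ + μcosθ = 0.4258 + 0.230×0.9048 = 0.6339; cosθ − μsinθ = 0.9048 − 0.230×0.4258 = 0.8069.
v² = 252 × 9.81 × 0.6339/0.8069 = 1942 m²/s², so v = 44.07 m/s.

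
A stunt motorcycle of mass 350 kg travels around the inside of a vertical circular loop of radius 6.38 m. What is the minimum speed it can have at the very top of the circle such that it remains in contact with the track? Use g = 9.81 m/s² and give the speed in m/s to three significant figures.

7.91 m/s

At the top, both weight mg and N point toward the centre: N + mg = mv²/r.
At minimum speed N → 0, so mg = mv_min²/r ⇒ v_min = √(g r) = √(9.81 × 6.38) = 7.911 m/s.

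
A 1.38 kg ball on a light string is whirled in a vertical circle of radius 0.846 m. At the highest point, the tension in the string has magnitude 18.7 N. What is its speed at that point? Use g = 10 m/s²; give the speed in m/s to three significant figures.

At the top, T + mg = mv²/r, so v = √(r(T/m + g)) = √(0.846 × (18.7/1.38 + 10.0)) = √(0.846 × 23.55) = √19.92 = 4.464 m/s.

4.46 m/s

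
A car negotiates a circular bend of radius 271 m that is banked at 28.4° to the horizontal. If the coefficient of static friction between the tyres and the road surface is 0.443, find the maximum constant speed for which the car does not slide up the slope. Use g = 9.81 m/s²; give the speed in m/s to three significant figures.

58.6 m/s

At the maximum speed, friction acts down the slope at its limiting value f = μN. Radially (horizontal, toward centre): N sinθ + μN cosθ = mv²/r. Vertically: N cosθ − μN sinθ = mg.
Dividing: v² = r g (sinθ + μcosθ)/(cosθ − μsinθ).
sinθ + μcosθ = 0.4756 + 0.443×0.8796 = 0.8653; cosθ − μsinθ = 0.8796 − 0.443×0.4756 = 0.6689.
v² = 271 × 9.81 × 0.8653/0.6689 = 3439 m²/s², so v = 58.64 m/s.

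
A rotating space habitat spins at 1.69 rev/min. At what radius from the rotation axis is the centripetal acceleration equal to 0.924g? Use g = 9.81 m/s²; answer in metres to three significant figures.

289 m

ω = 1.69 rev/min × 2π/60 = 0.1770 rad/s.
a_c = ω²r = 0.924g ⇒ r = 0.924 × 9.81 / (0.1770)² = 9.064/0.03132 = 289.4 m.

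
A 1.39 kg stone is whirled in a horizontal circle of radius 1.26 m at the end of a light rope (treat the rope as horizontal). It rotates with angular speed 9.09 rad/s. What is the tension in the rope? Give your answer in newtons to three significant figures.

v = ωr = 9.09 × 1.26 = 11.45 m/s.
The tension is the only horizontal force, so it supplies the full centripetal force: T = m v²/r = 1.39 × (11.45)²/1.26 = 1.39 × 131.2/1.26 = 144.7 N.

145 N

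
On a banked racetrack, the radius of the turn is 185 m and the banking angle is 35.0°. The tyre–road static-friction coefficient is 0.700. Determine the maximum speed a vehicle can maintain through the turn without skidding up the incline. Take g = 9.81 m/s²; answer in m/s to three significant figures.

70.6 m/s

At the maximum speed, friction acts down the slope at its limiting value f = μN. Radially (horizontal, toward centre): N sinθ + μN cosθ = mv²/r. Vertically: N cosθ − μN sinθ = mg.
Dividing: v² = r g (sinθ + μcosθ)/(cosθ − μsinθ).
sinθ + μcosθ = 0.5736 + 0.700×0.8192 = 1.147; cosθ − μsinθ = 0.8192 − 0.700×0.5736 = 0.4176.
v² = 185 × 9.81 × 1.147/0.4176 = 4984 m²/s², so v = 70.60 m/s.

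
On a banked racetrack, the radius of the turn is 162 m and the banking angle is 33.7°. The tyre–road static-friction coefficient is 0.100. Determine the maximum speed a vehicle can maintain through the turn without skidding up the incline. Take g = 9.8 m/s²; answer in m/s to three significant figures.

36.1 m/s

At the maximum speed, friction acts down the slope at its limiting value f = μN. Radially (horizontal, toward centre): N sinθ + μN cosθ = mv²/r. Vertically: N cosθ − μN sinθ = mg.
Dividing: v² = r g (sinθ + μcosθ)/(cosθ − μsinθ).
sinθ + μcosθ = 0.5548 + 0.100×0.8320 = 0.6380; cosθ − μsinθ = 0.8320 − 0.100×0.5548 = 0.7765.
v² = 162 × 9.8 × 0.6380/0.7765 = 1305 m²/s², so v = 36.12 m/s.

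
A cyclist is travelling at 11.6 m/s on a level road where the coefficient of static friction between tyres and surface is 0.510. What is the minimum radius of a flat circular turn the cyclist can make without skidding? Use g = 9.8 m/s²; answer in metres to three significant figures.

26.9 m

At the limit, μ_s m g = m v²/r, so r_min = v²/(μ_s g) = (11.6)²/(0.510 × 9.8) = 134.6/4.998 = 26.92 m.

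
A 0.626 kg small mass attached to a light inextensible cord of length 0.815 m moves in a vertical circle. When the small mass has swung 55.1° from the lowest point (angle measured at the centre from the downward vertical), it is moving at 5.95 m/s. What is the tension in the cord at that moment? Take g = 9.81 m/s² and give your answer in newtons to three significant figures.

30.7 N

Take the radial direction toward the centre of the circle as positive. The component of the weight along the string toward the centre is −mg cos φ (φ measured from the bottom), so Newton's second law along the string gives T − mg cos φ = m v²/r.
cos 55.1° = 0.5721, so T = m(v²/r + g cos φ) = 0.626 × ((5.95)²/0.815 + 9.81 × 0.5721) = 0.626 × (43.44 + (5.613)) = 0.626 × 49.05 = 30.71 N.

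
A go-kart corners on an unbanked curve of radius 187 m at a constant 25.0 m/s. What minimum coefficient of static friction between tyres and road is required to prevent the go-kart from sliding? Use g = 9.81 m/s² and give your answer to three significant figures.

0.341

Friction provides the centripetal force: μ_s m g = m v²/r, so μ_s = v²/(g r) = (25.00)²/(9.81 × 187) = 625.0/1834 = 0.3407.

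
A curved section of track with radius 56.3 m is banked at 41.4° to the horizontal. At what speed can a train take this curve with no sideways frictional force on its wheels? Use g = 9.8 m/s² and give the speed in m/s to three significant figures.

On a frictionless banked curve, N sinθ = mv²/r and N cosθ = mg, so tanθ = v²/(rg).
v = √(r g tanθ) = √(56.3 × 9.8 × tan 41.4°) = √(56.3 × 9.8 × 0.8816) = √486.4 = 22.06 m/s.

22.1 m/s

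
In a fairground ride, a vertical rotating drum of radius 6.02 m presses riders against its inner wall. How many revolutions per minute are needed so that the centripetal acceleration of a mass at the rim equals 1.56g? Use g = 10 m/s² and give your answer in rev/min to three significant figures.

Require ω²r = 1.56g, so ω = √(1.56 × 10.0/6.02) = 1.610 rad/s.
In rev/min: ω × 60/(2π) = 1.610 × 60/(2π) = 15.37 rev/min.

15.4 rev/min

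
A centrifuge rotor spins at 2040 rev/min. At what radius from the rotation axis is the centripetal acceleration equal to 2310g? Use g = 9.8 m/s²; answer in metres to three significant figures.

0.496 m

ω = 2040 rev/min × 2π/60 = 213.6 rad/s.
a_c = ω²r = 2310g ⇒ r = 2310 × 9.8 / (213.6)² = 22640/45640 = 0.4960 m.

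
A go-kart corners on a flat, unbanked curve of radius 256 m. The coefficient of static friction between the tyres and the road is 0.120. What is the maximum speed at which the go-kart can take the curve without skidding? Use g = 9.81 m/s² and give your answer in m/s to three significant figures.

The only inward force on a level bend is static friction, so at the limit f_s = μ_s N = μ_s m g = m v²/r.
Mass cancels: v_max = √(μ_s g r) = √(0.120 × 9.81 × 256) = √301.4 = 17.36 m/s.

17.4 m/s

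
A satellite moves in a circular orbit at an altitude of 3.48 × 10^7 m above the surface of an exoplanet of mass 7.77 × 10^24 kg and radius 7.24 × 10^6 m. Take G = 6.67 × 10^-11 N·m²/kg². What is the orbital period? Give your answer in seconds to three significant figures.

r = R + h = 7.24 × 10^6 + 3.48 × 10^7 = 4.204 × 10^7 m. Gravity provides the centripetal force: G M m / r² = m v² / r ⇒ v = √(GM/r) = 3511 m/s.
T = 2πr/v = 2π × 4.204 × 10^7 / 3511 = 75230 s.

75200 s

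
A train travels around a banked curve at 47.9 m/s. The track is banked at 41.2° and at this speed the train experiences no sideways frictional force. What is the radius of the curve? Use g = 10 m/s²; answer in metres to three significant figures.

Frictionless banking: tanθ = v²/(rg), so r = v²/(g tanθ).
r = (47.9)²/(10.0 × tan 41.2°) = 2294/(10.0 × 0.8754) = 2294/8.754 = 262.1 m.

262 m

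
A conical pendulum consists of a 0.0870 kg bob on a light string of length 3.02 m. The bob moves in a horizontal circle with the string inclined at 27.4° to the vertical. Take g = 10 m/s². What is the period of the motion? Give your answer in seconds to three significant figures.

3.25 s

r = L sinθ = 1.390 m. From T sinθ = mω²r and T cosθ = mg: tanθ = ω²r/g, so ω² = g tanθ / r = g/(L cosθ).
ω = √(g/(L cosθ)) = √(10.0/(3.02 × 0.8878)) = √3.730 = 1.931 rad/s.
Period = 2π/ω = 3.253 s.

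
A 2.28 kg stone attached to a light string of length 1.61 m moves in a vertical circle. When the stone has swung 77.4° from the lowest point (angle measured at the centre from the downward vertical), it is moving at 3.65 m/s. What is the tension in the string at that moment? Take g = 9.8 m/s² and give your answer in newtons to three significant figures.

Take the radial direction toward the centre of the circle as positive. The component of the weight along the string toward the centre is −mg cos φ (φ measured from the bottom), so Newton's second law along the string gives T − mg cos φ = m v²/r.
cos 77.4° = 0.2181, so T = m(v²/r + g cos φ) = 2.28 × ((3.65)²/1.61 + 9.8 × 0.2181) = 2.28 × (8.275 + (2.138)) = 2.28 × 10.41 = 23.74 N.

23.7 N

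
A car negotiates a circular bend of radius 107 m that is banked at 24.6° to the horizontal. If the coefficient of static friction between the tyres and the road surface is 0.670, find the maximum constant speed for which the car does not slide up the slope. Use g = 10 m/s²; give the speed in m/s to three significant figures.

At the maximum speed, friction acts down the slope at its limiting value f = μN. Radially (horizontal, toward centre): N sinθ + μN cosθ = mv²/r. Vertically: N cosθ − μN sinθ = mg.
Dividing: v² = r g (sinθ + μcosθ)/(cosθ − μsinθ).
sinθ + μcosθ = 0.4163 + 0.670×0.9092 = 1.025; cosθ − μsinθ = 0.9092 − 0.670×0.4163 = 0.6303.
v² = 107 × 10.0 × 1.025/0.6303 = 1741 m²/s², so v = 41.72 m/s.

41.7 m/s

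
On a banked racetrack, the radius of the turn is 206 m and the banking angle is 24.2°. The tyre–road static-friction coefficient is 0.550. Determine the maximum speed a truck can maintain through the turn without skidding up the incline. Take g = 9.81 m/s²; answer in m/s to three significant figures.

At the maximum speed, friction acts down the slope at its limiting value f = μN. Radially (horizontal, toward centre): N sinθ + μN cosθ = mv²/r. Vertically: N cosθ − μN sinθ = mg.
Dividing: v² = r g (sinθ + μcosθ)/(cosθ − μsinθ).
sinθ + μcosθ = 0.4099 + 0.550×0.9121 = 0.9116; cosθ − μsinθ = 0.9121 − 0.550×0.4099 = 0.6867.
v² = 206 × 9.81 × 0.9116/0.6867 = 2683 m²/s², so v = 51.80 m/s.

51.8 m/s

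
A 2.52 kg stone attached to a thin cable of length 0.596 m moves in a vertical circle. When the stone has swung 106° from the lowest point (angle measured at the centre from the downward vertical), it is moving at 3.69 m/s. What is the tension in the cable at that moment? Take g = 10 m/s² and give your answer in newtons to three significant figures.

Take the radial direction toward the centre of the circle as positive. The component of the weight along the string toward the centre is −mg cos φ (φ measured from the bottom), so Newton's second law along the string gives T − mg cos φ = m v²/r.
cos 106° = -0.2756, so T = m(v²/r + g cos φ) = 2.52 × ((3.69)²/0.596 + 10.0 × -0.2756) = 2.52 × (22.85 + (-2.756)) = 2.52 × 20.09 = 50.63 N.

50.6 N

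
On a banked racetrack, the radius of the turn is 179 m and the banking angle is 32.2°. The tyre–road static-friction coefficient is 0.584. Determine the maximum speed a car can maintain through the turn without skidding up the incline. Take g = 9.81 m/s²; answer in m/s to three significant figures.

At the maximum speed, friction acts down the slope at its limiting value f = μN. Radially (horizontal, toward centre): N sinθ + μN cosθ = mv²/r. Vertically: N cosθ − μN sinθ = mg.
Dividing: v² = r g (sinθ + μcosθ)/(cosθ − μsinθ).
sinθ + μcosθ = 0.5329 + 0.584×0.8462 = 1.027; cosθ − μsinθ = 0.8462 − 0.584×0.5329 = 0.5350.
v² = 179 × 9.81 × 1.027/0.5350 = 3371 m²/s², so v = 58.06 m/s.

58.1 m/s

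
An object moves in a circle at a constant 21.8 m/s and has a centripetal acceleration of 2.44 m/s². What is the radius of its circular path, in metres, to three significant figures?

a_c = v²/r ⇒ r = v²/a_c = (21.8)²/2.44 = 475.2/2.44 = 194.8 m.

195 m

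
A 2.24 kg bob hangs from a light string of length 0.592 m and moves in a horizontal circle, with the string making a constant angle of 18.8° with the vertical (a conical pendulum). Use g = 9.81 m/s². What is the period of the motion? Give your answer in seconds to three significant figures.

1.50 s

r = L sinθ = 0.1908 m. From T sinθ = mω²r and T cosθ = mg: tanθ = ω²r/g, so ω² = g tanθ / r = g/(L cosθ).
ω = √(g/(L cosθ)) = √(9.81/(0.592 × 0.9466)) = √17.50 = 4.184 rad/s.
Period = 2π/ω = 1.502 s.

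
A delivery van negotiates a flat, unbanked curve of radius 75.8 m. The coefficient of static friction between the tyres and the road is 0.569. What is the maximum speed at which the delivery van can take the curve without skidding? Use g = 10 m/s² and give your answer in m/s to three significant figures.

20.8 m/s

The only inward force on a level bend is static friction, so at the limit f_s = μ_s N = μ_s m g = m v²/r.
Mass cancels: v_max = √(μ_s g r) = √(0.569 × 10.0 × 75.8) = √431.3 = 20.77 m/s.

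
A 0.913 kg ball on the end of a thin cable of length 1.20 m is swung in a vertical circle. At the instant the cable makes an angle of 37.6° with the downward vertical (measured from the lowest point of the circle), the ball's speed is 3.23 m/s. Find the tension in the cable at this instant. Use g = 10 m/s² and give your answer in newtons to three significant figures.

15.2 N

Take the radial direction toward the centre of the circle as positive. The component of the weight along the string toward the centre is −mg cos φ (φ measured from the bottom), so Newton's second law along the string gives T − mg cos φ = m v²/r.
cos 37.6° = 0.7923, so T = m(v²/r + g cos φ) = 0.913 × ((3.23)²/1.20 + 10.0 × 0.7923) = 0.913 × (8.694 + (7.923)) = 0.913 × 16.62 = 15.17 N.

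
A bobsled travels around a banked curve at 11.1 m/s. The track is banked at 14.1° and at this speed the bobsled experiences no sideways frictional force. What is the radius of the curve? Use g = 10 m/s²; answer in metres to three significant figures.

49.1 m

Frictionless banking: tanθ = v²/(rg), so r = v²/(g tanθ).
r = (11.1)²/(10.0 × tan 14.1°) = 123.2/(10.0 × 0.2512) = 123.2/2.512 = 49.05 m.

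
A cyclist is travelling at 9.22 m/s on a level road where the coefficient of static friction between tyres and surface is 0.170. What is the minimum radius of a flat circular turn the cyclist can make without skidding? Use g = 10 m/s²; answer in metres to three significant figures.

At the limit, μ_s m g = m v²/r, so r_min = v²/(μ_s g) = (9.22)²/(0.170 × 10.0) = 85.01/1.700 = 50.00 m.

50.0 m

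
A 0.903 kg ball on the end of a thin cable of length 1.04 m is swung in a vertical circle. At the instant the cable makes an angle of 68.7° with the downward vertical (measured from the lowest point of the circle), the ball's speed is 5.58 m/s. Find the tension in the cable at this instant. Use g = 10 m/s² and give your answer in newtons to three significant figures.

30.3 N

Take the radial direction toward the centre of the circle as positive. The component of the weight along the string toward the centre is −mg cos φ (φ measured from the bottom), so Newton's second law along the string gives T − mg cos φ = m v²/r.
cos 68.7° = 0.3633, so T = m(v²/r + g cos φ) = 0.903 × ((5.58)²/1.04 + 10.0 × 0.3633) = 0.903 × (29.94 + (3.633)) = 0.903 × 33.57 = 30.31 N.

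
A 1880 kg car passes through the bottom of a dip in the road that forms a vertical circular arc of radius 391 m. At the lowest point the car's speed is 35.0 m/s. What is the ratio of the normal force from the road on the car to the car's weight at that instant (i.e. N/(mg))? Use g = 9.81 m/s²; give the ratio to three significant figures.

1.32

At the bottom, N − mg = mv²/r, so N = m(v²/r + g) and N/(mg) = v²/(rg) + 1 = (35.0)²/(391 × 9.81) + 1 = 0.3194 + 1 = 1.319.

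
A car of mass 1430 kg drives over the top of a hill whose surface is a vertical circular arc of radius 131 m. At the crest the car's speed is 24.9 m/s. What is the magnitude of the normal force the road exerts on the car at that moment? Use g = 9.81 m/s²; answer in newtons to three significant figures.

At the crest the centripetal acceleration points downward (toward the centre of the arc), so mg − N = mv²/r.
N = m(g − v²/r) = 1430 × (9.81 − (24.9)²/131) = 1430 × (9.81 − 4.733) = 1430 × 5.077 = 7260 N.

7260 N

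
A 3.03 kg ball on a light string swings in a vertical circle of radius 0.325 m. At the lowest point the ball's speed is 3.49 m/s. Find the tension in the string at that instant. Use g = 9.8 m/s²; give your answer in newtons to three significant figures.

143 N

At the lowest point, T points up (toward the centre) and the weight mg points down (away from the centre), so the net inward force is T − mg = mv²/r.
T = m(v²/r + g) = 3.03 × ((3.49)²/0.325 + 9.8) = 3.03 × (37.48 + 9.8) = 3.03 × 47.28 = 143.3 N.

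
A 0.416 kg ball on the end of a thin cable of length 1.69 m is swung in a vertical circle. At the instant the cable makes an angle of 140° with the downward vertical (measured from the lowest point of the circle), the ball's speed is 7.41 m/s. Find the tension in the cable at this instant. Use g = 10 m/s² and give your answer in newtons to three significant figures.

Take the radial direction toward the centre of the circle as positive. The component of the weight along the string toward the centre is −mg cos φ (φ measured from the bottom), so Newton's second law along the string gives T − mg cos φ = m v²/r.
cos 140° = -0.7660, so T = m(v²/r + g cos φ) = 0.416 × ((7.41)²/1.69 + 10.0 × -0.7660) = 0.416 × (32.49 + (-7.660)) = 0.416 × 24.83 = 10.33 N.

10.3 N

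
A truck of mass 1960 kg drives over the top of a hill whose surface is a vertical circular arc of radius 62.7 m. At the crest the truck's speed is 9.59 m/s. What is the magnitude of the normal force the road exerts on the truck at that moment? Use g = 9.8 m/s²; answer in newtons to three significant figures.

16300 N

At the crest the centripetal acceleration points downward (toward the centre of the arc), so mg − N = mv²/r.
N = m(g − v²/r) = 1960 × (9.8 − (9.59)²/62.7) = 1960 × (9.8 − 1.467) = 1960 × 8.333 = 16330 N.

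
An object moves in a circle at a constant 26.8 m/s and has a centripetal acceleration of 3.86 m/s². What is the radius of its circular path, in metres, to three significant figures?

a_c = v²/r ⇒ r = v²/a_c = (26.8)²/3.86 = 718.2/3.86 = 186.1 m.

186 m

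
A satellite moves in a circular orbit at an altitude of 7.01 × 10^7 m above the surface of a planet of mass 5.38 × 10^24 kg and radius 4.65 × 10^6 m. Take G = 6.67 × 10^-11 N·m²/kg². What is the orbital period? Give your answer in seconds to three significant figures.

214000 s

r = R + h = 4.65 × 10^6 + 7.01 × 10^7 = 7.475 × 10^7 m. Gravity provides the centripetal force: G M m / r² = m v² / r ⇒ v = √(GM/r) = 2191 m/s.
T = 2πr/v = 2π × 7.475 × 10^7 / 2191 = 214400 s.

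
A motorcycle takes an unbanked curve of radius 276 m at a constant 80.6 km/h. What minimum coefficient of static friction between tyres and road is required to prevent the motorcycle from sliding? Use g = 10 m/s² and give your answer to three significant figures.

0.182

v = 80.6/3.6 = 22.39 m/s.
Friction provides the centripetal force: μ_s m g = m v²/r, so μ_s = v²/(g r) = (22.39)²/(10.0 × 276) = 501.3/2760 = 0.1816.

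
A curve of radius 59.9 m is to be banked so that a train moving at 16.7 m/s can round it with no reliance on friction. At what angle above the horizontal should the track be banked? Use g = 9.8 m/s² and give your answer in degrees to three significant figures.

25.4°

With no friction, the horizontal component of the normal force provides the centripetal force: N sinθ = mv²/r, while N cosθ = mg vertically.
Dividing: tanθ = v²/(r g) = (16.7)²/(59.9 × 9.8) = 278.9/587.0 = 0.4751.
θ = arctan(0.4751) = 25.41°.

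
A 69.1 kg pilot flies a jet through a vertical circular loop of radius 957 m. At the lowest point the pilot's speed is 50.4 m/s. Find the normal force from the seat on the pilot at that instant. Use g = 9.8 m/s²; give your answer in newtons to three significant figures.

At the lowest point, N points up (toward the centre) and the weight mg points down (away from the centre), so the net inward force is N − mg = mv²/r.
N = m(v²/r + g) = 69.1 × ((50.4)²/957 + 9.8) = 69.1 × (2.654 + 9.8) = 69.1 × 12.45 = 860.6 N.

861 N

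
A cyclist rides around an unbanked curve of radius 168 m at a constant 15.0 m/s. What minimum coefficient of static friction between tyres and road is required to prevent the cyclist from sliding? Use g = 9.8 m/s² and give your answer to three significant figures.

Friction provides the centripetal force: μ_s m g = m v²/r, so μ_s = v²/(g r) = (15.00)²/(9.8 × 168) = 225.0/1646 = 0.1367.

0.137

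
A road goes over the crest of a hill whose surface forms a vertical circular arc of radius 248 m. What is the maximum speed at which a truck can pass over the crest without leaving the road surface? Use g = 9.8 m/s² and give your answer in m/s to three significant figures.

49.3 m/s

At the crest the centre of the circle is below the truck, so the net downward (centripetal) force is mg − N = mv²/r.
The truck leaves the road when N → 0, giving v_max = √(g r) = √(9.8 × 248) = 49.30 m/s.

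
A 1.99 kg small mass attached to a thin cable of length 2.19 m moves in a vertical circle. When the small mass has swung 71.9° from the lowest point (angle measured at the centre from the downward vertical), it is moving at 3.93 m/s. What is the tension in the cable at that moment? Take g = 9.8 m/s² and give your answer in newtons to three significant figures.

Take the radial direction toward the centre of the circle as positive. The component of the weight along the string toward the centre is −mg cos φ (φ measured from the bottom), so Newton's second law along the string gives T − mg cos φ = m v²/r.
cos 71.9° = 0.3107, so T = m(v²/r + g cos φ) = 1.99 × ((3.93)²/2.19 + 9.8 × 0.3107) = 1.99 × (7.052 + (3.045)) = 1.99 × 10.10 = 20.09 N.

20.1 N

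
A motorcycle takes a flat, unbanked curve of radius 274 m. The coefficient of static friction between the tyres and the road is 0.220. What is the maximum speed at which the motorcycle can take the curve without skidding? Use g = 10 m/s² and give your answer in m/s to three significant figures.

Friction provides the centripetal force on a flat curve. At maximum speed it is at its limiting value: μ_s m g = m v²/r.
Mass cancels: v_max = √(μ_s g r) = √(0.220 × 10.0 × 274) = √602.8 = 24.55 m/s.

24.6 m/s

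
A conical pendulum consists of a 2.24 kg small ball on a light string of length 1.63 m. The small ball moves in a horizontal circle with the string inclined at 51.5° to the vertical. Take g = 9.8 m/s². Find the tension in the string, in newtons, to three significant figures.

35.3 N

Vertically the bob has no acceleration, so T cosθ = mg.
T = mg/cosθ = 2.24 × 9.8 / cos 51.5° = 21.95/0.6225 = 35.26 N.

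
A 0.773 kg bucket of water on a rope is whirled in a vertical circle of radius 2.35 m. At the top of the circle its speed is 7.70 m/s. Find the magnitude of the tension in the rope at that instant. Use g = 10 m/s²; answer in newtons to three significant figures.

11.8 N

At the top, both T and the weight mg point inward (toward the centre), so T + mg = mv²/r.
T = m(v²/r − g) = 0.773 × ((7.70)²/2.35 − 10.0) = 0.773 × (25.23 − 10.0) = 0.773 × 15.23 = 11.77 N.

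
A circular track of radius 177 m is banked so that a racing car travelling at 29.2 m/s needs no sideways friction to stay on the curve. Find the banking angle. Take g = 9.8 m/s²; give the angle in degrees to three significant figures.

26.2°

For a frictionless banked turn: horizontally N sinθ = mv²/r and vertically N cosθ = mg.
Dividing: tanθ = v²/(r g) = (29.2)²/(177 × 9.8) = 852.6/1735 = 0.4915.
θ = arctan(0.4915) = 26.18°.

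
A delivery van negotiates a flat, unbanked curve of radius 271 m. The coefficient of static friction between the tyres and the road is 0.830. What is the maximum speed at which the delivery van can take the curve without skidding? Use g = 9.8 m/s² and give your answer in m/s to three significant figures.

47.0 m/s

The only inward force on a level bend is static friction, so at the limit f_s = μ_s N = μ_s m g = m v²/r.
Mass cancels: v_max = √(μ_s g r) = √(0.830 × 9.8 × 271) = √2204 = 46.95 m/s.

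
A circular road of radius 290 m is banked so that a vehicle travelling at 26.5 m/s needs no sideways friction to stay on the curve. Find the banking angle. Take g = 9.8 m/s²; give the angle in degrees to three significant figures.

13.9°

With no friction, the horizontal component of the normal force provides the centripetal force: N sinθ = mv²/r, while N cosθ = mg vertically.
Dividing: tanθ = v²/(r g) = (26.5)²/(290 × 9.8) = 702.2/2842 = 0.2471.
θ = arctan(0.2471) = 13.88°.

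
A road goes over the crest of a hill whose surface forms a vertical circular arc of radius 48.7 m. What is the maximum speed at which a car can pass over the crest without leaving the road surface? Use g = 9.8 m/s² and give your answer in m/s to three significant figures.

21.8 m/s

At the crest the centre of the circle is below the car, so the net downward (centripetal) force is mg − N = mv²/r.
The car leaves the road when N → 0, giving v_max = √(g r) = √(9.8 × 48.7) = 21.85 m/s.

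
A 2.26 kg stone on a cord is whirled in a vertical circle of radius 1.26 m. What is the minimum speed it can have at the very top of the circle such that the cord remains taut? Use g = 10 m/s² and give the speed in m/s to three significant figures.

3.55 m/s

At the top, both weight mg and T point toward the centre: T + mg = mv²/r.
At minimum speed T → 0, so mg = mv_min²/r ⇒ v_min = √(g r) = √(10.0 × 1.26) = 3.550 m/s.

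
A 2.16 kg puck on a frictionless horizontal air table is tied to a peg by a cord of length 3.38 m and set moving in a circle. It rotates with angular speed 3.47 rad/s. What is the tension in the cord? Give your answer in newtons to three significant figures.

v = ωr = 3.47 × 3.38 = 11.73 m/s.
The tension is the only horizontal force, so it supplies the full centripetal force: T = m v²/r = 2.16 × (11.73)²/3.38 = 2.16 × 137.6/3.38 = 87.91 N.

87.9 N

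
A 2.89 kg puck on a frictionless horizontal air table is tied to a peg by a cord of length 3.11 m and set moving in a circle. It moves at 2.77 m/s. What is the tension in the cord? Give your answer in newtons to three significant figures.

7.13 N

The tension is the only horizontal force, so it supplies the full centripetal force: T = m v²/r = 2.89 × (2.770)²/3.11 = 2.89 × 7.673/3.11 = 7.130 N.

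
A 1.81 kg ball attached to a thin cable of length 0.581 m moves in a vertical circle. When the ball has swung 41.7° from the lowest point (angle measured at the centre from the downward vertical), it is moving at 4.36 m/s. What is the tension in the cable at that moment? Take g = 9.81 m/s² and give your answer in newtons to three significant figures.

72.5 N

Take the radial direction toward the centre of the circle as positive. The component of the weight along the string toward the centre is −mg cos φ (φ measured from the bottom), so Newton's second law along the string gives T − mg cos φ = m v²/r.
cos 41.7° = 0.7466, so T = m(v²/r + g cos φ) = 1.81 × ((4.36)²/0.581 + 9.81 × 0.7466) = 1.81 × (32.72 + (7.325)) = 1.81 × 40.04 = 72.48 N.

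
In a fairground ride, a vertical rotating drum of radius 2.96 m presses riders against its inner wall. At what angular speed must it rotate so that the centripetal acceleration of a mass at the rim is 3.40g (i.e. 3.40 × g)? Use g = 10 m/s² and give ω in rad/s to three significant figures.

Centripetal acceleration a_c = ω²r. Setting ω²r = 3.40g:
ω = √(3.40g / r) = √(3.40 × 10.0 / 2.96) = √11.49 = 3.389 rad/s.

3.39 rad/s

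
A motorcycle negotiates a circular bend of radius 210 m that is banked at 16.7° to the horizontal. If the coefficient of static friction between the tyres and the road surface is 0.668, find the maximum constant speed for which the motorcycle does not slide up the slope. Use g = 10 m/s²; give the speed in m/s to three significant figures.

50.4 m/s

At the maximum speed, friction acts down the slope at its limiting value f = μN. Radially (horizontal, toward centre): N sinθ + μN cosθ = mv²/r. Vertically: N cosθ − μN sinθ = mg.
Dividing: v² = r g (sinθ + μcosθ)/(cosθ − μsinθ).
sinθ + μcosθ = 0.2874 + 0.668×0.9578 = 0.9272; cosθ − μsinθ = 0.9578 − 0.668×0.2874 = 0.7659.
v² = 210 × 10.0 × 0.9272/0.7659 = 2542 m²/s², so v = 50.42 m/s.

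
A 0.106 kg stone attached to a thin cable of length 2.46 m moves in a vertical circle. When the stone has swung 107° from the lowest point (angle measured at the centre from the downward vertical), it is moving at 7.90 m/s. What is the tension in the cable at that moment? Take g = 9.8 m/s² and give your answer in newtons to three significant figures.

Take the radial direction toward the centre of the circle as positive. The component of the weight along the string toward the centre is −mg cos φ (φ measured from the bottom), so Newton's second law along the string gives T − mg cos φ = m v²/r.
cos 107° = -0.2924, so T = m(v²/r + g cos φ) = 0.106 × ((7.90)²/2.46 + 9.8 × -0.2924) = 0.106 × (25.37 + (-2.865)) = 0.106 × 22.50 = 2.385 N.

2.39 N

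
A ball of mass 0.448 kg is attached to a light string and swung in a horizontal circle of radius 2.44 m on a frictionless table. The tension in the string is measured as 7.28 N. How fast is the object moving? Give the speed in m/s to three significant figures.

6.30 m/s

T = m v²/r ⇒ v = √(T r / m) = √(7.28 × 2.44 / 0.448) = √39.65 = 6.297 m/s.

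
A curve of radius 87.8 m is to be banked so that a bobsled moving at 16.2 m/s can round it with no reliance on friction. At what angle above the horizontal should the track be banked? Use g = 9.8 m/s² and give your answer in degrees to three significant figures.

For a frictionless banked turn: horizontally N sinθ = mv²/r and vertically N cosθ = mg.
Dividing: tanθ = v²/(r g) = (16.2)²/(87.8 × 9.8) = 262.4/860.4 = 0.3050.
θ = arctan(0.3050) = 16.96°.

17.0°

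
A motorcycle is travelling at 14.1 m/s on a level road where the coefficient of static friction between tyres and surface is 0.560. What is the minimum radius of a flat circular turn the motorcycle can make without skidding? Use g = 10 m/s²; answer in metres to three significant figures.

At the limit, μ_s m g = m v²/r, so r_min = v²/(μ_s g) = (14.1)²/(0.560 × 10.0) = 198.8/5.600 = 35.50 m.

35.5 m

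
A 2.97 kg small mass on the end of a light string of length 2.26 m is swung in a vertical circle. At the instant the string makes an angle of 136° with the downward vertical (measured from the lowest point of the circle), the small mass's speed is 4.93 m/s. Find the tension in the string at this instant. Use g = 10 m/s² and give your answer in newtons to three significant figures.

Take the radial direction toward the centre of the circle as positive. The component of the weight along the string toward the centre is −mg cos φ (φ measured from the bottom), so Newton's second law along the string gives T − mg cos φ = m v²/r.
cos 136° = -0.7193, so T = m(v²/r + g cos φ) = 2.97 × ((4.93)²/2.26 + 10.0 × -0.7193) = 2.97 × (10.75 + (-7.193)) = 2.97 × 3.561 = 10.58 N.

10.6 N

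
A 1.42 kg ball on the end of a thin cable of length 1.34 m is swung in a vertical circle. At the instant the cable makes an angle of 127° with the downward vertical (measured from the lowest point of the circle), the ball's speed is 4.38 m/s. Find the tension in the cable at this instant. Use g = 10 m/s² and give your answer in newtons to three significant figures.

11.8 N

Take the radial direction toward the centre of the circle as positive. The component of the weight along the string toward the centre is −mg cos φ (φ measured from the bottom), so Newton's second law along the string gives T − mg cos φ = m v²/r.
cos 127° = -0.6018, so T = m(v²/r + g cos φ) = 1.42 × ((4.38)²/1.34 + 10.0 × -0.6018) = 1.42 × (14.32 + (-6.018)) = 1.42 × 8.299 = 11.78 N.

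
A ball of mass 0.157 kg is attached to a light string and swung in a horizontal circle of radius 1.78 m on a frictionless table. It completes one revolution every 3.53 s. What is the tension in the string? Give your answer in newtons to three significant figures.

v = 2πr/T = 2π × 1.78/3.53 = 3.168 m/s.
The tension is the only horizontal force, so it supplies the full centripetal force: T = m v²/r = 0.157 × (3.168)²/1.78 = 0.157 × 10.04/1.78 = 0.8854 N.

0.885 N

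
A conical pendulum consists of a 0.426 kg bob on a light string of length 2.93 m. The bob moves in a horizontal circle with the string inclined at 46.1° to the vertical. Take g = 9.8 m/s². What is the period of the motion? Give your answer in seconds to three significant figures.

2.86 s

r = L sinθ = 2.111 m. From T sinθ = mω²r and T cosθ = mg: tanθ = ω²r/g, so ω² = g tanθ / r = g/(L cosθ).
ω = √(g/(L cosθ)) = √(9.8/(2.93 × 0.6934)) = √4.824 = 2.196 rad/s.
Period = 2π/ω = 2.861 s.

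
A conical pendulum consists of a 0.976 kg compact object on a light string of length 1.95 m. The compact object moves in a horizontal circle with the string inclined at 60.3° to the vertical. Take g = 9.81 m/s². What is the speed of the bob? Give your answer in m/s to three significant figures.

5.40 m/s

The radius of the circle is r = L sinθ = 1.95 × sin 60.3° = 1.694 m.
Horizontally T sinθ = mv²/r and vertically T cosθ = mg, so tanθ = v²/(rg).
v = √(r g tanθ) = √(1.694 × 9.81 × 1.753) = √29.13 = 5.397 m/s.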